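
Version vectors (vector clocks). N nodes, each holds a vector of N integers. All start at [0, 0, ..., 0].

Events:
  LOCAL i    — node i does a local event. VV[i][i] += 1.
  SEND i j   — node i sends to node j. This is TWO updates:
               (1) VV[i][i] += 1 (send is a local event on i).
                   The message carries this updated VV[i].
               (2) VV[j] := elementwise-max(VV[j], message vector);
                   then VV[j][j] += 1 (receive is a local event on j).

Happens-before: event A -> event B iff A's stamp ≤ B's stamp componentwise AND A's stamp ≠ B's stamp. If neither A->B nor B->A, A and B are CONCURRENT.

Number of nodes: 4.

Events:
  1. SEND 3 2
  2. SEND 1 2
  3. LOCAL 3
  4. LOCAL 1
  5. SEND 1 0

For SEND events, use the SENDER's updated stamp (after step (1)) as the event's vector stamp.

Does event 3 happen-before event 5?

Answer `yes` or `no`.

Initial: VV[0]=[0, 0, 0, 0]
Initial: VV[1]=[0, 0, 0, 0]
Initial: VV[2]=[0, 0, 0, 0]
Initial: VV[3]=[0, 0, 0, 0]
Event 1: SEND 3->2: VV[3][3]++ -> VV[3]=[0, 0, 0, 1], msg_vec=[0, 0, 0, 1]; VV[2]=max(VV[2],msg_vec) then VV[2][2]++ -> VV[2]=[0, 0, 1, 1]
Event 2: SEND 1->2: VV[1][1]++ -> VV[1]=[0, 1, 0, 0], msg_vec=[0, 1, 0, 0]; VV[2]=max(VV[2],msg_vec) then VV[2][2]++ -> VV[2]=[0, 1, 2, 1]
Event 3: LOCAL 3: VV[3][3]++ -> VV[3]=[0, 0, 0, 2]
Event 4: LOCAL 1: VV[1][1]++ -> VV[1]=[0, 2, 0, 0]
Event 5: SEND 1->0: VV[1][1]++ -> VV[1]=[0, 3, 0, 0], msg_vec=[0, 3, 0, 0]; VV[0]=max(VV[0],msg_vec) then VV[0][0]++ -> VV[0]=[1, 3, 0, 0]
Event 3 stamp: [0, 0, 0, 2]
Event 5 stamp: [0, 3, 0, 0]
[0, 0, 0, 2] <= [0, 3, 0, 0]? False. Equal? False. Happens-before: False

Answer: no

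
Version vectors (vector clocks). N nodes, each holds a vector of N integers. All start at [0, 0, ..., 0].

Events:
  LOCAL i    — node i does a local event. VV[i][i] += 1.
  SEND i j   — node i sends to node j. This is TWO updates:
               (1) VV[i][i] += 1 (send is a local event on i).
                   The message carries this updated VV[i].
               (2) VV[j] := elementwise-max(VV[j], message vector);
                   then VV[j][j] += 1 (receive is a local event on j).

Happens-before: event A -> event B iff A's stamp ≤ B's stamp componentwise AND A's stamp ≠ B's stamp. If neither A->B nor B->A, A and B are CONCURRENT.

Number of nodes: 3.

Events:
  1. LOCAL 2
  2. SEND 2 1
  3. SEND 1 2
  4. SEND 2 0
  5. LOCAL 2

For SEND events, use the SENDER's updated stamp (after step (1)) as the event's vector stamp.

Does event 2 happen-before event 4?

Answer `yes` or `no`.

Initial: VV[0]=[0, 0, 0]
Initial: VV[1]=[0, 0, 0]
Initial: VV[2]=[0, 0, 0]
Event 1: LOCAL 2: VV[2][2]++ -> VV[2]=[0, 0, 1]
Event 2: SEND 2->1: VV[2][2]++ -> VV[2]=[0, 0, 2], msg_vec=[0, 0, 2]; VV[1]=max(VV[1],msg_vec) then VV[1][1]++ -> VV[1]=[0, 1, 2]
Event 3: SEND 1->2: VV[1][1]++ -> VV[1]=[0, 2, 2], msg_vec=[0, 2, 2]; VV[2]=max(VV[2],msg_vec) then VV[2][2]++ -> VV[2]=[0, 2, 3]
Event 4: SEND 2->0: VV[2][2]++ -> VV[2]=[0, 2, 4], msg_vec=[0, 2, 4]; VV[0]=max(VV[0],msg_vec) then VV[0][0]++ -> VV[0]=[1, 2, 4]
Event 5: LOCAL 2: VV[2][2]++ -> VV[2]=[0, 2, 5]
Event 2 stamp: [0, 0, 2]
Event 4 stamp: [0, 2, 4]
[0, 0, 2] <= [0, 2, 4]? True. Equal? False. Happens-before: True

Answer: yes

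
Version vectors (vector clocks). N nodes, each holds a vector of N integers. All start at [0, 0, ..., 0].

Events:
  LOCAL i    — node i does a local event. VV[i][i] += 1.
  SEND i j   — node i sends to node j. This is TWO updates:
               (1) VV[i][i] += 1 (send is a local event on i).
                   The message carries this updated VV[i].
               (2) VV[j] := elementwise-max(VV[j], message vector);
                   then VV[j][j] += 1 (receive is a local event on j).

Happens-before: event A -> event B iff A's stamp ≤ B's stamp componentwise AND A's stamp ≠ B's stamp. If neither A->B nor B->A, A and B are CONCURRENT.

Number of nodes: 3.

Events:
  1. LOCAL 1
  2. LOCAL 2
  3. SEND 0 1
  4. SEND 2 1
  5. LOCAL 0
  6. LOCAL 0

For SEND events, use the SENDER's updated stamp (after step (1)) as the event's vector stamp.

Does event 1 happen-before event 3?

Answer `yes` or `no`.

Answer: no

Derivation:
Initial: VV[0]=[0, 0, 0]
Initial: VV[1]=[0, 0, 0]
Initial: VV[2]=[0, 0, 0]
Event 1: LOCAL 1: VV[1][1]++ -> VV[1]=[0, 1, 0]
Event 2: LOCAL 2: VV[2][2]++ -> VV[2]=[0, 0, 1]
Event 3: SEND 0->1: VV[0][0]++ -> VV[0]=[1, 0, 0], msg_vec=[1, 0, 0]; VV[1]=max(VV[1],msg_vec) then VV[1][1]++ -> VV[1]=[1, 2, 0]
Event 4: SEND 2->1: VV[2][2]++ -> VV[2]=[0, 0, 2], msg_vec=[0, 0, 2]; VV[1]=max(VV[1],msg_vec) then VV[1][1]++ -> VV[1]=[1, 3, 2]
Event 5: LOCAL 0: VV[0][0]++ -> VV[0]=[2, 0, 0]
Event 6: LOCAL 0: VV[0][0]++ -> VV[0]=[3, 0, 0]
Event 1 stamp: [0, 1, 0]
Event 3 stamp: [1, 0, 0]
[0, 1, 0] <= [1, 0, 0]? False. Equal? False. Happens-before: False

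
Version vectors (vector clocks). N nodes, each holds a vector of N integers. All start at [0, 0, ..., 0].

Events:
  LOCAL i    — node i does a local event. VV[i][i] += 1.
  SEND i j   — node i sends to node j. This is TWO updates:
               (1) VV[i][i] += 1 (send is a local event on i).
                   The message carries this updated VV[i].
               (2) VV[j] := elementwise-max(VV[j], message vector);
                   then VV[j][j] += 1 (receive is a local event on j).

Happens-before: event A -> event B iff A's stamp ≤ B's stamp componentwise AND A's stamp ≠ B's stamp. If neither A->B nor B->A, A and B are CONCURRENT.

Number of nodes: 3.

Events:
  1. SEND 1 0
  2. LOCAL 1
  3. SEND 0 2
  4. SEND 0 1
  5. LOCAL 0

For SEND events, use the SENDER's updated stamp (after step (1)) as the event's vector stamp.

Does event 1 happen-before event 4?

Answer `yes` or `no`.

Initial: VV[0]=[0, 0, 0]
Initial: VV[1]=[0, 0, 0]
Initial: VV[2]=[0, 0, 0]
Event 1: SEND 1->0: VV[1][1]++ -> VV[1]=[0, 1, 0], msg_vec=[0, 1, 0]; VV[0]=max(VV[0],msg_vec) then VV[0][0]++ -> VV[0]=[1, 1, 0]
Event 2: LOCAL 1: VV[1][1]++ -> VV[1]=[0, 2, 0]
Event 3: SEND 0->2: VV[0][0]++ -> VV[0]=[2, 1, 0], msg_vec=[2, 1, 0]; VV[2]=max(VV[2],msg_vec) then VV[2][2]++ -> VV[2]=[2, 1, 1]
Event 4: SEND 0->1: VV[0][0]++ -> VV[0]=[3, 1, 0], msg_vec=[3, 1, 0]; VV[1]=max(VV[1],msg_vec) then VV[1][1]++ -> VV[1]=[3, 3, 0]
Event 5: LOCAL 0: VV[0][0]++ -> VV[0]=[4, 1, 0]
Event 1 stamp: [0, 1, 0]
Event 4 stamp: [3, 1, 0]
[0, 1, 0] <= [3, 1, 0]? True. Equal? False. Happens-before: True

Answer: yes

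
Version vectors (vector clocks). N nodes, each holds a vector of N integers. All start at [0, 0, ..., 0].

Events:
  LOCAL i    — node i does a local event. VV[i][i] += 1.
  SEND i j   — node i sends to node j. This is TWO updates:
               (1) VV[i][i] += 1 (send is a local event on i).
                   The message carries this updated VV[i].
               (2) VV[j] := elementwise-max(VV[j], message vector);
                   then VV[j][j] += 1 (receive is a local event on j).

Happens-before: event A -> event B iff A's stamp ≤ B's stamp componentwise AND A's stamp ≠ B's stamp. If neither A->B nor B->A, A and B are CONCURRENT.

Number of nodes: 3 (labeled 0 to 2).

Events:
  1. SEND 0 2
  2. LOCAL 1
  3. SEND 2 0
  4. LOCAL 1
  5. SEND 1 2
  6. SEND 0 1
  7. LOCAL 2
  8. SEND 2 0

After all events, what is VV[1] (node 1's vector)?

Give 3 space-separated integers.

Initial: VV[0]=[0, 0, 0]
Initial: VV[1]=[0, 0, 0]
Initial: VV[2]=[0, 0, 0]
Event 1: SEND 0->2: VV[0][0]++ -> VV[0]=[1, 0, 0], msg_vec=[1, 0, 0]; VV[2]=max(VV[2],msg_vec) then VV[2][2]++ -> VV[2]=[1, 0, 1]
Event 2: LOCAL 1: VV[1][1]++ -> VV[1]=[0, 1, 0]
Event 3: SEND 2->0: VV[2][2]++ -> VV[2]=[1, 0, 2], msg_vec=[1, 0, 2]; VV[0]=max(VV[0],msg_vec) then VV[0][0]++ -> VV[0]=[2, 0, 2]
Event 4: LOCAL 1: VV[1][1]++ -> VV[1]=[0, 2, 0]
Event 5: SEND 1->2: VV[1][1]++ -> VV[1]=[0, 3, 0], msg_vec=[0, 3, 0]; VV[2]=max(VV[2],msg_vec) then VV[2][2]++ -> VV[2]=[1, 3, 3]
Event 6: SEND 0->1: VV[0][0]++ -> VV[0]=[3, 0, 2], msg_vec=[3, 0, 2]; VV[1]=max(VV[1],msg_vec) then VV[1][1]++ -> VV[1]=[3, 4, 2]
Event 7: LOCAL 2: VV[2][2]++ -> VV[2]=[1, 3, 4]
Event 8: SEND 2->0: VV[2][2]++ -> VV[2]=[1, 3, 5], msg_vec=[1, 3, 5]; VV[0]=max(VV[0],msg_vec) then VV[0][0]++ -> VV[0]=[4, 3, 5]
Final vectors: VV[0]=[4, 3, 5]; VV[1]=[3, 4, 2]; VV[2]=[1, 3, 5]

Answer: 3 4 2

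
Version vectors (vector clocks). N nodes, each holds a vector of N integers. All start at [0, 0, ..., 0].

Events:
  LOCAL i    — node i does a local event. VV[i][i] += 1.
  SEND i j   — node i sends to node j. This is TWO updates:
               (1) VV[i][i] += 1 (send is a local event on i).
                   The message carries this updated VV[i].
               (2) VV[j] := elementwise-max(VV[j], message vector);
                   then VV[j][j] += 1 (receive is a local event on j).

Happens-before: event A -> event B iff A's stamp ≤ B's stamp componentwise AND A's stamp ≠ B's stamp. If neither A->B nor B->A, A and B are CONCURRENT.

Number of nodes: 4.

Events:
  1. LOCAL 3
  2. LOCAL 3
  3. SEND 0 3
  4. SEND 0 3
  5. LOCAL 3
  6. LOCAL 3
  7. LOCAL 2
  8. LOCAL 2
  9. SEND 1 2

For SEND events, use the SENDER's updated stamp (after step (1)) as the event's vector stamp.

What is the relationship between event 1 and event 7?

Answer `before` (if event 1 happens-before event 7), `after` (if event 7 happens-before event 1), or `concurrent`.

Answer: concurrent

Derivation:
Initial: VV[0]=[0, 0, 0, 0]
Initial: VV[1]=[0, 0, 0, 0]
Initial: VV[2]=[0, 0, 0, 0]
Initial: VV[3]=[0, 0, 0, 0]
Event 1: LOCAL 3: VV[3][3]++ -> VV[3]=[0, 0, 0, 1]
Event 2: LOCAL 3: VV[3][3]++ -> VV[3]=[0, 0, 0, 2]
Event 3: SEND 0->3: VV[0][0]++ -> VV[0]=[1, 0, 0, 0], msg_vec=[1, 0, 0, 0]; VV[3]=max(VV[3],msg_vec) then VV[3][3]++ -> VV[3]=[1, 0, 0, 3]
Event 4: SEND 0->3: VV[0][0]++ -> VV[0]=[2, 0, 0, 0], msg_vec=[2, 0, 0, 0]; VV[3]=max(VV[3],msg_vec) then VV[3][3]++ -> VV[3]=[2, 0, 0, 4]
Event 5: LOCAL 3: VV[3][3]++ -> VV[3]=[2, 0, 0, 5]
Event 6: LOCAL 3: VV[3][3]++ -> VV[3]=[2, 0, 0, 6]
Event 7: LOCAL 2: VV[2][2]++ -> VV[2]=[0, 0, 1, 0]
Event 8: LOCAL 2: VV[2][2]++ -> VV[2]=[0, 0, 2, 0]
Event 9: SEND 1->2: VV[1][1]++ -> VV[1]=[0, 1, 0, 0], msg_vec=[0, 1, 0, 0]; VV[2]=max(VV[2],msg_vec) then VV[2][2]++ -> VV[2]=[0, 1, 3, 0]
Event 1 stamp: [0, 0, 0, 1]
Event 7 stamp: [0, 0, 1, 0]
[0, 0, 0, 1] <= [0, 0, 1, 0]? False
[0, 0, 1, 0] <= [0, 0, 0, 1]? False
Relation: concurrent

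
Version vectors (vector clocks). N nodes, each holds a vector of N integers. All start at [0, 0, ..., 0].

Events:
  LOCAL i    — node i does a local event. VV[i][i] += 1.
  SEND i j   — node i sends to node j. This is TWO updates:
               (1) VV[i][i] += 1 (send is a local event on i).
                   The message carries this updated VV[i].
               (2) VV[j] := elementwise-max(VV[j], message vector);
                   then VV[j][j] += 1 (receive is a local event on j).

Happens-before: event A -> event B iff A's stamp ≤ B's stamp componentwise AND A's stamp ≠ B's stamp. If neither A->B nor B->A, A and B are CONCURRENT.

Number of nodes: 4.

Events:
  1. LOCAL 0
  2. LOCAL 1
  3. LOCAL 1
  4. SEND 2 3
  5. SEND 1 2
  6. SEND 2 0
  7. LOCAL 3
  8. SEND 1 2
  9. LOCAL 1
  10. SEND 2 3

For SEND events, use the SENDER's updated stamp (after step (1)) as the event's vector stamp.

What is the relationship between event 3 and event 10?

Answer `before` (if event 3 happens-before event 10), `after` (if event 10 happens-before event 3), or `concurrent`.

Initial: VV[0]=[0, 0, 0, 0]
Initial: VV[1]=[0, 0, 0, 0]
Initial: VV[2]=[0, 0, 0, 0]
Initial: VV[3]=[0, 0, 0, 0]
Event 1: LOCAL 0: VV[0][0]++ -> VV[0]=[1, 0, 0, 0]
Event 2: LOCAL 1: VV[1][1]++ -> VV[1]=[0, 1, 0, 0]
Event 3: LOCAL 1: VV[1][1]++ -> VV[1]=[0, 2, 0, 0]
Event 4: SEND 2->3: VV[2][2]++ -> VV[2]=[0, 0, 1, 0], msg_vec=[0, 0, 1, 0]; VV[3]=max(VV[3],msg_vec) then VV[3][3]++ -> VV[3]=[0, 0, 1, 1]
Event 5: SEND 1->2: VV[1][1]++ -> VV[1]=[0, 3, 0, 0], msg_vec=[0, 3, 0, 0]; VV[2]=max(VV[2],msg_vec) then VV[2][2]++ -> VV[2]=[0, 3, 2, 0]
Event 6: SEND 2->0: VV[2][2]++ -> VV[2]=[0, 3, 3, 0], msg_vec=[0, 3, 3, 0]; VV[0]=max(VV[0],msg_vec) then VV[0][0]++ -> VV[0]=[2, 3, 3, 0]
Event 7: LOCAL 3: VV[3][3]++ -> VV[3]=[0, 0, 1, 2]
Event 8: SEND 1->2: VV[1][1]++ -> VV[1]=[0, 4, 0, 0], msg_vec=[0, 4, 0, 0]; VV[2]=max(VV[2],msg_vec) then VV[2][2]++ -> VV[2]=[0, 4, 4, 0]
Event 9: LOCAL 1: VV[1][1]++ -> VV[1]=[0, 5, 0, 0]
Event 10: SEND 2->3: VV[2][2]++ -> VV[2]=[0, 4, 5, 0], msg_vec=[0, 4, 5, 0]; VV[3]=max(VV[3],msg_vec) then VV[3][3]++ -> VV[3]=[0, 4, 5, 3]
Event 3 stamp: [0, 2, 0, 0]
Event 10 stamp: [0, 4, 5, 0]
[0, 2, 0, 0] <= [0, 4, 5, 0]? True
[0, 4, 5, 0] <= [0, 2, 0, 0]? False
Relation: before

Answer: before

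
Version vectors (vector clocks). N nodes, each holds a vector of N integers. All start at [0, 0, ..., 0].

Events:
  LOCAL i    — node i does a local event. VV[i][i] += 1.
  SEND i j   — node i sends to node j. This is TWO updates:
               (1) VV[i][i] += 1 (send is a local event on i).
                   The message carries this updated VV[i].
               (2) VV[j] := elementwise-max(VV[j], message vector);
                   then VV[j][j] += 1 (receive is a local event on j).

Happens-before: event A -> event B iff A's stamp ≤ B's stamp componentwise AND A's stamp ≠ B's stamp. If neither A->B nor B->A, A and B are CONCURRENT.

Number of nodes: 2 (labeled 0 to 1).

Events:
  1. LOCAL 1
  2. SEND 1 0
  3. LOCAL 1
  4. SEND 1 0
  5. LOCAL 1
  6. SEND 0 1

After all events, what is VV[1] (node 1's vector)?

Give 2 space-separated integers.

Initial: VV[0]=[0, 0]
Initial: VV[1]=[0, 0]
Event 1: LOCAL 1: VV[1][1]++ -> VV[1]=[0, 1]
Event 2: SEND 1->0: VV[1][1]++ -> VV[1]=[0, 2], msg_vec=[0, 2]; VV[0]=max(VV[0],msg_vec) then VV[0][0]++ -> VV[0]=[1, 2]
Event 3: LOCAL 1: VV[1][1]++ -> VV[1]=[0, 3]
Event 4: SEND 1->0: VV[1][1]++ -> VV[1]=[0, 4], msg_vec=[0, 4]; VV[0]=max(VV[0],msg_vec) then VV[0][0]++ -> VV[0]=[2, 4]
Event 5: LOCAL 1: VV[1][1]++ -> VV[1]=[0, 5]
Event 6: SEND 0->1: VV[0][0]++ -> VV[0]=[3, 4], msg_vec=[3, 4]; VV[1]=max(VV[1],msg_vec) then VV[1][1]++ -> VV[1]=[3, 6]
Final vectors: VV[0]=[3, 4]; VV[1]=[3, 6]

Answer: 3 6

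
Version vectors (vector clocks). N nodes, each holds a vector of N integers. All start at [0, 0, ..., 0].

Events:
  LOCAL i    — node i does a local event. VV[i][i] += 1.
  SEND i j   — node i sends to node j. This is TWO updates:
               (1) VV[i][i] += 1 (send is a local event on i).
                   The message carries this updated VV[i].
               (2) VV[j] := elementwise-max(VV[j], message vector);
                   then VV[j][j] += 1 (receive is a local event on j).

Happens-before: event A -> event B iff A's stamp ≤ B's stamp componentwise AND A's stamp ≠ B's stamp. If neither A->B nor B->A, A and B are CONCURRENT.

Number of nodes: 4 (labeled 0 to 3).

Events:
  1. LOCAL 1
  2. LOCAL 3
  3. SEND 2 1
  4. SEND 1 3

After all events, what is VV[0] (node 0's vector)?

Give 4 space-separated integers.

Answer: 0 0 0 0

Derivation:
Initial: VV[0]=[0, 0, 0, 0]
Initial: VV[1]=[0, 0, 0, 0]
Initial: VV[2]=[0, 0, 0, 0]
Initial: VV[3]=[0, 0, 0, 0]
Event 1: LOCAL 1: VV[1][1]++ -> VV[1]=[0, 1, 0, 0]
Event 2: LOCAL 3: VV[3][3]++ -> VV[3]=[0, 0, 0, 1]
Event 3: SEND 2->1: VV[2][2]++ -> VV[2]=[0, 0, 1, 0], msg_vec=[0, 0, 1, 0]; VV[1]=max(VV[1],msg_vec) then VV[1][1]++ -> VV[1]=[0, 2, 1, 0]
Event 4: SEND 1->3: VV[1][1]++ -> VV[1]=[0, 3, 1, 0], msg_vec=[0, 3, 1, 0]; VV[3]=max(VV[3],msg_vec) then VV[3][3]++ -> VV[3]=[0, 3, 1, 2]
Final vectors: VV[0]=[0, 0, 0, 0]; VV[1]=[0, 3, 1, 0]; VV[2]=[0, 0, 1, 0]; VV[3]=[0, 3, 1, 2]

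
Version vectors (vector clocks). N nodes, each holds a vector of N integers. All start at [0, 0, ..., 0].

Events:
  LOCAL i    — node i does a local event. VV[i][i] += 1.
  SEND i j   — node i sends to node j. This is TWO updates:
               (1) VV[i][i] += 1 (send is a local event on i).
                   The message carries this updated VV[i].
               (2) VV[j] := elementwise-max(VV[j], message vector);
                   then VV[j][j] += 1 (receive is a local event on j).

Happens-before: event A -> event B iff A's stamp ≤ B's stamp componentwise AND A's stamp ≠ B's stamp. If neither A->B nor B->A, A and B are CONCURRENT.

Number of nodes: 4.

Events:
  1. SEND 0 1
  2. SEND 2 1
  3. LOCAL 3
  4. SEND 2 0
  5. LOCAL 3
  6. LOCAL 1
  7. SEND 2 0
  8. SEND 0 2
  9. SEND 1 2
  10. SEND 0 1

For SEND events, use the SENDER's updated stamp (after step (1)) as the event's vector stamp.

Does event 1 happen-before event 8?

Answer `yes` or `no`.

Answer: yes

Derivation:
Initial: VV[0]=[0, 0, 0, 0]
Initial: VV[1]=[0, 0, 0, 0]
Initial: VV[2]=[0, 0, 0, 0]
Initial: VV[3]=[0, 0, 0, 0]
Event 1: SEND 0->1: VV[0][0]++ -> VV[0]=[1, 0, 0, 0], msg_vec=[1, 0, 0, 0]; VV[1]=max(VV[1],msg_vec) then VV[1][1]++ -> VV[1]=[1, 1, 0, 0]
Event 2: SEND 2->1: VV[2][2]++ -> VV[2]=[0, 0, 1, 0], msg_vec=[0, 0, 1, 0]; VV[1]=max(VV[1],msg_vec) then VV[1][1]++ -> VV[1]=[1, 2, 1, 0]
Event 3: LOCAL 3: VV[3][3]++ -> VV[3]=[0, 0, 0, 1]
Event 4: SEND 2->0: VV[2][2]++ -> VV[2]=[0, 0, 2, 0], msg_vec=[0, 0, 2, 0]; VV[0]=max(VV[0],msg_vec) then VV[0][0]++ -> VV[0]=[2, 0, 2, 0]
Event 5: LOCAL 3: VV[3][3]++ -> VV[3]=[0, 0, 0, 2]
Event 6: LOCAL 1: VV[1][1]++ -> VV[1]=[1, 3, 1, 0]
Event 7: SEND 2->0: VV[2][2]++ -> VV[2]=[0, 0, 3, 0], msg_vec=[0, 0, 3, 0]; VV[0]=max(VV[0],msg_vec) then VV[0][0]++ -> VV[0]=[3, 0, 3, 0]
Event 8: SEND 0->2: VV[0][0]++ -> VV[0]=[4, 0, 3, 0], msg_vec=[4, 0, 3, 0]; VV[2]=max(VV[2],msg_vec) then VV[2][2]++ -> VV[2]=[4, 0, 4, 0]
Event 9: SEND 1->2: VV[1][1]++ -> VV[1]=[1, 4, 1, 0], msg_vec=[1, 4, 1, 0]; VV[2]=max(VV[2],msg_vec) then VV[2][2]++ -> VV[2]=[4, 4, 5, 0]
Event 10: SEND 0->1: VV[0][0]++ -> VV[0]=[5, 0, 3, 0], msg_vec=[5, 0, 3, 0]; VV[1]=max(VV[1],msg_vec) then VV[1][1]++ -> VV[1]=[5, 5, 3, 0]
Event 1 stamp: [1, 0, 0, 0]
Event 8 stamp: [4, 0, 3, 0]
[1, 0, 0, 0] <= [4, 0, 3, 0]? True. Equal? False. Happens-before: True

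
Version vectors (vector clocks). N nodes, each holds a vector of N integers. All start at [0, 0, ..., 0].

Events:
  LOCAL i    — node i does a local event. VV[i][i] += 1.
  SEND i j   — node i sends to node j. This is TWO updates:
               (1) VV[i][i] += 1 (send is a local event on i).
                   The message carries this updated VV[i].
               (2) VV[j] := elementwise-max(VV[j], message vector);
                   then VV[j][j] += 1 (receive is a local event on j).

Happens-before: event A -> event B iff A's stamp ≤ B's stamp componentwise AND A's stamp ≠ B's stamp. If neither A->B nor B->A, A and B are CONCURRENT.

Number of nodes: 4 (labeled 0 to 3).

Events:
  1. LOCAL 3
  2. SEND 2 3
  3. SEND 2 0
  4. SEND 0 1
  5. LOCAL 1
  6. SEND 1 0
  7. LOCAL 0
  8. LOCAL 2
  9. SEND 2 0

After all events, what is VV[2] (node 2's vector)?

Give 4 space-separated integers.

Answer: 0 0 4 0

Derivation:
Initial: VV[0]=[0, 0, 0, 0]
Initial: VV[1]=[0, 0, 0, 0]
Initial: VV[2]=[0, 0, 0, 0]
Initial: VV[3]=[0, 0, 0, 0]
Event 1: LOCAL 3: VV[3][3]++ -> VV[3]=[0, 0, 0, 1]
Event 2: SEND 2->3: VV[2][2]++ -> VV[2]=[0, 0, 1, 0], msg_vec=[0, 0, 1, 0]; VV[3]=max(VV[3],msg_vec) then VV[3][3]++ -> VV[3]=[0, 0, 1, 2]
Event 3: SEND 2->0: VV[2][2]++ -> VV[2]=[0, 0, 2, 0], msg_vec=[0, 0, 2, 0]; VV[0]=max(VV[0],msg_vec) then VV[0][0]++ -> VV[0]=[1, 0, 2, 0]
Event 4: SEND 0->1: VV[0][0]++ -> VV[0]=[2, 0, 2, 0], msg_vec=[2, 0, 2, 0]; VV[1]=max(VV[1],msg_vec) then VV[1][1]++ -> VV[1]=[2, 1, 2, 0]
Event 5: LOCAL 1: VV[1][1]++ -> VV[1]=[2, 2, 2, 0]
Event 6: SEND 1->0: VV[1][1]++ -> VV[1]=[2, 3, 2, 0], msg_vec=[2, 3, 2, 0]; VV[0]=max(VV[0],msg_vec) then VV[0][0]++ -> VV[0]=[3, 3, 2, 0]
Event 7: LOCAL 0: VV[0][0]++ -> VV[0]=[4, 3, 2, 0]
Event 8: LOCAL 2: VV[2][2]++ -> VV[2]=[0, 0, 3, 0]
Event 9: SEND 2->0: VV[2][2]++ -> VV[2]=[0, 0, 4, 0], msg_vec=[0, 0, 4, 0]; VV[0]=max(VV[0],msg_vec) then VV[0][0]++ -> VV[0]=[5, 3, 4, 0]
Final vectors: VV[0]=[5, 3, 4, 0]; VV[1]=[2, 3, 2, 0]; VV[2]=[0, 0, 4, 0]; VV[3]=[0, 0, 1, 2]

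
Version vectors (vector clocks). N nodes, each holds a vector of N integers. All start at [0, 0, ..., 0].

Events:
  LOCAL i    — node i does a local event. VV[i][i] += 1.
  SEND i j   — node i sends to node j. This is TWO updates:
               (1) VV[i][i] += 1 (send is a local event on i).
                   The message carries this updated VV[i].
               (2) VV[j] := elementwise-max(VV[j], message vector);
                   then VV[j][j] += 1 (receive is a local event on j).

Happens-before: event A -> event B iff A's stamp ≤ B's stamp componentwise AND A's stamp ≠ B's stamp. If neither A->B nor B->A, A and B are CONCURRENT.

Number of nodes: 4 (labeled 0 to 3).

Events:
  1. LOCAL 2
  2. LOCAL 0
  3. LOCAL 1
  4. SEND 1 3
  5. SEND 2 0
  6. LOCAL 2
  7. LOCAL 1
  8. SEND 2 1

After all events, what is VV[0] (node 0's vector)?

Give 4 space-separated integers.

Initial: VV[0]=[0, 0, 0, 0]
Initial: VV[1]=[0, 0, 0, 0]
Initial: VV[2]=[0, 0, 0, 0]
Initial: VV[3]=[0, 0, 0, 0]
Event 1: LOCAL 2: VV[2][2]++ -> VV[2]=[0, 0, 1, 0]
Event 2: LOCAL 0: VV[0][0]++ -> VV[0]=[1, 0, 0, 0]
Event 3: LOCAL 1: VV[1][1]++ -> VV[1]=[0, 1, 0, 0]
Event 4: SEND 1->3: VV[1][1]++ -> VV[1]=[0, 2, 0, 0], msg_vec=[0, 2, 0, 0]; VV[3]=max(VV[3],msg_vec) then VV[3][3]++ -> VV[3]=[0, 2, 0, 1]
Event 5: SEND 2->0: VV[2][2]++ -> VV[2]=[0, 0, 2, 0], msg_vec=[0, 0, 2, 0]; VV[0]=max(VV[0],msg_vec) then VV[0][0]++ -> VV[0]=[2, 0, 2, 0]
Event 6: LOCAL 2: VV[2][2]++ -> VV[2]=[0, 0, 3, 0]
Event 7: LOCAL 1: VV[1][1]++ -> VV[1]=[0, 3, 0, 0]
Event 8: SEND 2->1: VV[2][2]++ -> VV[2]=[0, 0, 4, 0], msg_vec=[0, 0, 4, 0]; VV[1]=max(VV[1],msg_vec) then VV[1][1]++ -> VV[1]=[0, 4, 4, 0]
Final vectors: VV[0]=[2, 0, 2, 0]; VV[1]=[0, 4, 4, 0]; VV[2]=[0, 0, 4, 0]; VV[3]=[0, 2, 0, 1]

Answer: 2 0 2 0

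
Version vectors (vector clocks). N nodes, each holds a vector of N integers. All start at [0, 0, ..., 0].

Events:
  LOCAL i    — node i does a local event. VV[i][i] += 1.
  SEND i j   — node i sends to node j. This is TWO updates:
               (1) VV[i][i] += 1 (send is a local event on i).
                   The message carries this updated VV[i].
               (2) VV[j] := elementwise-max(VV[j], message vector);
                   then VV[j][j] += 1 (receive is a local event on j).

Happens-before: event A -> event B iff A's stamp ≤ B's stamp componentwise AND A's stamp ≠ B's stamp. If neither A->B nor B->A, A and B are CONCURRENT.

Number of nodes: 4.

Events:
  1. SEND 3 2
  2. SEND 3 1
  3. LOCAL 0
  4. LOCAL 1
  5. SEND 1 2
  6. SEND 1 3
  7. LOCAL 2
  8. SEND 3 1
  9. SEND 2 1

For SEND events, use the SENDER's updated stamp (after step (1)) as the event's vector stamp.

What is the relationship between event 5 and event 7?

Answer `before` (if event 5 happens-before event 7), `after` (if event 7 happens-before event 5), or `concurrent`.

Answer: before

Derivation:
Initial: VV[0]=[0, 0, 0, 0]
Initial: VV[1]=[0, 0, 0, 0]
Initial: VV[2]=[0, 0, 0, 0]
Initial: VV[3]=[0, 0, 0, 0]
Event 1: SEND 3->2: VV[3][3]++ -> VV[3]=[0, 0, 0, 1], msg_vec=[0, 0, 0, 1]; VV[2]=max(VV[2],msg_vec) then VV[2][2]++ -> VV[2]=[0, 0, 1, 1]
Event 2: SEND 3->1: VV[3][3]++ -> VV[3]=[0, 0, 0, 2], msg_vec=[0, 0, 0, 2]; VV[1]=max(VV[1],msg_vec) then VV[1][1]++ -> VV[1]=[0, 1, 0, 2]
Event 3: LOCAL 0: VV[0][0]++ -> VV[0]=[1, 0, 0, 0]
Event 4: LOCAL 1: VV[1][1]++ -> VV[1]=[0, 2, 0, 2]
Event 5: SEND 1->2: VV[1][1]++ -> VV[1]=[0, 3, 0, 2], msg_vec=[0, 3, 0, 2]; VV[2]=max(VV[2],msg_vec) then VV[2][2]++ -> VV[2]=[0, 3, 2, 2]
Event 6: SEND 1->3: VV[1][1]++ -> VV[1]=[0, 4, 0, 2], msg_vec=[0, 4, 0, 2]; VV[3]=max(VV[3],msg_vec) then VV[3][3]++ -> VV[3]=[0, 4, 0, 3]
Event 7: LOCAL 2: VV[2][2]++ -> VV[2]=[0, 3, 3, 2]
Event 8: SEND 3->1: VV[3][3]++ -> VV[3]=[0, 4, 0, 4], msg_vec=[0, 4, 0, 4]; VV[1]=max(VV[1],msg_vec) then VV[1][1]++ -> VV[1]=[0, 5, 0, 4]
Event 9: SEND 2->1: VV[2][2]++ -> VV[2]=[0, 3, 4, 2], msg_vec=[0, 3, 4, 2]; VV[1]=max(VV[1],msg_vec) then VV[1][1]++ -> VV[1]=[0, 6, 4, 4]
Event 5 stamp: [0, 3, 0, 2]
Event 7 stamp: [0, 3, 3, 2]
[0, 3, 0, 2] <= [0, 3, 3, 2]? True
[0, 3, 3, 2] <= [0, 3, 0, 2]? False
Relation: before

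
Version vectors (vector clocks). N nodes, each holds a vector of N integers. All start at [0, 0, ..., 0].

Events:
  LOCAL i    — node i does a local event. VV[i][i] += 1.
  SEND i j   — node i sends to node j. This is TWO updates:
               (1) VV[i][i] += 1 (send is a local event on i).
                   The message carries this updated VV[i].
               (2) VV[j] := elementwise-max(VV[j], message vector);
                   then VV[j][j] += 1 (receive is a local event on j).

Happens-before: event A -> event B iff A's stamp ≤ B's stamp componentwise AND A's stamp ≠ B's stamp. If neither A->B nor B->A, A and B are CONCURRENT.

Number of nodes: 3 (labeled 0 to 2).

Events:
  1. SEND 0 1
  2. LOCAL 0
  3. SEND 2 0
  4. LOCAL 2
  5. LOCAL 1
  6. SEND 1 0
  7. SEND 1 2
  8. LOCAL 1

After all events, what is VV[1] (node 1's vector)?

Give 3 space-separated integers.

Answer: 1 5 0

Derivation:
Initial: VV[0]=[0, 0, 0]
Initial: VV[1]=[0, 0, 0]
Initial: VV[2]=[0, 0, 0]
Event 1: SEND 0->1: VV[0][0]++ -> VV[0]=[1, 0, 0], msg_vec=[1, 0, 0]; VV[1]=max(VV[1],msg_vec) then VV[1][1]++ -> VV[1]=[1, 1, 0]
Event 2: LOCAL 0: VV[0][0]++ -> VV[0]=[2, 0, 0]
Event 3: SEND 2->0: VV[2][2]++ -> VV[2]=[0, 0, 1], msg_vec=[0, 0, 1]; VV[0]=max(VV[0],msg_vec) then VV[0][0]++ -> VV[0]=[3, 0, 1]
Event 4: LOCAL 2: VV[2][2]++ -> VV[2]=[0, 0, 2]
Event 5: LOCAL 1: VV[1][1]++ -> VV[1]=[1, 2, 0]
Event 6: SEND 1->0: VV[1][1]++ -> VV[1]=[1, 3, 0], msg_vec=[1, 3, 0]; VV[0]=max(VV[0],msg_vec) then VV[0][0]++ -> VV[0]=[4, 3, 1]
Event 7: SEND 1->2: VV[1][1]++ -> VV[1]=[1, 4, 0], msg_vec=[1, 4, 0]; VV[2]=max(VV[2],msg_vec) then VV[2][2]++ -> VV[2]=[1, 4, 3]
Event 8: LOCAL 1: VV[1][1]++ -> VV[1]=[1, 5, 0]
Final vectors: VV[0]=[4, 3, 1]; VV[1]=[1, 5, 0]; VV[2]=[1, 4, 3]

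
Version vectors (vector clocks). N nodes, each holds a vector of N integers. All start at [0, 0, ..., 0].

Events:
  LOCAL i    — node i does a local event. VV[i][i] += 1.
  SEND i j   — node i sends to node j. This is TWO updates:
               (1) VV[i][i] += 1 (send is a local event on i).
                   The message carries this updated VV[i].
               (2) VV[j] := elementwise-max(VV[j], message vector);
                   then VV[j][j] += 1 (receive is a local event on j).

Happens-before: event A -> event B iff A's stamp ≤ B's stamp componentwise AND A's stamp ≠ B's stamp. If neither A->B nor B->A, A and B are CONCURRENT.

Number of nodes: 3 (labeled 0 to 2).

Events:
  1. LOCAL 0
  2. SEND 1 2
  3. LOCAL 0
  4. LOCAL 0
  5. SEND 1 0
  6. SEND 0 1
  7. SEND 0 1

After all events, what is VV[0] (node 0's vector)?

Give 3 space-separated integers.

Initial: VV[0]=[0, 0, 0]
Initial: VV[1]=[0, 0, 0]
Initial: VV[2]=[0, 0, 0]
Event 1: LOCAL 0: VV[0][0]++ -> VV[0]=[1, 0, 0]
Event 2: SEND 1->2: VV[1][1]++ -> VV[1]=[0, 1, 0], msg_vec=[0, 1, 0]; VV[2]=max(VV[2],msg_vec) then VV[2][2]++ -> VV[2]=[0, 1, 1]
Event 3: LOCAL 0: VV[0][0]++ -> VV[0]=[2, 0, 0]
Event 4: LOCAL 0: VV[0][0]++ -> VV[0]=[3, 0, 0]
Event 5: SEND 1->0: VV[1][1]++ -> VV[1]=[0, 2, 0], msg_vec=[0, 2, 0]; VV[0]=max(VV[0],msg_vec) then VV[0][0]++ -> VV[0]=[4, 2, 0]
Event 6: SEND 0->1: VV[0][0]++ -> VV[0]=[5, 2, 0], msg_vec=[5, 2, 0]; VV[1]=max(VV[1],msg_vec) then VV[1][1]++ -> VV[1]=[5, 3, 0]
Event 7: SEND 0->1: VV[0][0]++ -> VV[0]=[6, 2, 0], msg_vec=[6, 2, 0]; VV[1]=max(VV[1],msg_vec) then VV[1][1]++ -> VV[1]=[6, 4, 0]
Final vectors: VV[0]=[6, 2, 0]; VV[1]=[6, 4, 0]; VV[2]=[0, 1, 1]

Answer: 6 2 0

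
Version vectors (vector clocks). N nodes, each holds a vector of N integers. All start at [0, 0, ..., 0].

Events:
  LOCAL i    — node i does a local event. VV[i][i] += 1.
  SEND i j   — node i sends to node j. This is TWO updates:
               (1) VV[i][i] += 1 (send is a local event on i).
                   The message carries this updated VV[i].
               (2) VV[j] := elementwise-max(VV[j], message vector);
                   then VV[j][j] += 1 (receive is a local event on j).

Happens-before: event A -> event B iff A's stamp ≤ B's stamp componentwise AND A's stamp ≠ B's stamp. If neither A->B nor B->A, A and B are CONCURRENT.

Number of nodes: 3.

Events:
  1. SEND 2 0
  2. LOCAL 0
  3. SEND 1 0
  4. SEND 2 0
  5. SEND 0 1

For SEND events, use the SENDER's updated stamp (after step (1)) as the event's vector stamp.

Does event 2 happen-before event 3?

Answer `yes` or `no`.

Initial: VV[0]=[0, 0, 0]
Initial: VV[1]=[0, 0, 0]
Initial: VV[2]=[0, 0, 0]
Event 1: SEND 2->0: VV[2][2]++ -> VV[2]=[0, 0, 1], msg_vec=[0, 0, 1]; VV[0]=max(VV[0],msg_vec) then VV[0][0]++ -> VV[0]=[1, 0, 1]
Event 2: LOCAL 0: VV[0][0]++ -> VV[0]=[2, 0, 1]
Event 3: SEND 1->0: VV[1][1]++ -> VV[1]=[0, 1, 0], msg_vec=[0, 1, 0]; VV[0]=max(VV[0],msg_vec) then VV[0][0]++ -> VV[0]=[3, 1, 1]
Event 4: SEND 2->0: VV[2][2]++ -> VV[2]=[0, 0, 2], msg_vec=[0, 0, 2]; VV[0]=max(VV[0],msg_vec) then VV[0][0]++ -> VV[0]=[4, 1, 2]
Event 5: SEND 0->1: VV[0][0]++ -> VV[0]=[5, 1, 2], msg_vec=[5, 1, 2]; VV[1]=max(VV[1],msg_vec) then VV[1][1]++ -> VV[1]=[5, 2, 2]
Event 2 stamp: [2, 0, 1]
Event 3 stamp: [0, 1, 0]
[2, 0, 1] <= [0, 1, 0]? False. Equal? False. Happens-before: False

Answer: no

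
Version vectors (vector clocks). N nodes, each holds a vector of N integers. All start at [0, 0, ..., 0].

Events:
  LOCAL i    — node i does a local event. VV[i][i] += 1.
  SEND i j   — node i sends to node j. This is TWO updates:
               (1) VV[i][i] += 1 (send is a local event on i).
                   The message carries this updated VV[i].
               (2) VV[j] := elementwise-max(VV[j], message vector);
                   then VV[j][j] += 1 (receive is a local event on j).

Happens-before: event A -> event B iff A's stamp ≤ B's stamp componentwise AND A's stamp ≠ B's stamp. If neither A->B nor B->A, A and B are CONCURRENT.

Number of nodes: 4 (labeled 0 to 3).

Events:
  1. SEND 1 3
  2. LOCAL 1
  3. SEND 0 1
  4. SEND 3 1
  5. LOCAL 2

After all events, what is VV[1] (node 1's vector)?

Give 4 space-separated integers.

Answer: 1 4 0 2

Derivation:
Initial: VV[0]=[0, 0, 0, 0]
Initial: VV[1]=[0, 0, 0, 0]
Initial: VV[2]=[0, 0, 0, 0]
Initial: VV[3]=[0, 0, 0, 0]
Event 1: SEND 1->3: VV[1][1]++ -> VV[1]=[0, 1, 0, 0], msg_vec=[0, 1, 0, 0]; VV[3]=max(VV[3],msg_vec) then VV[3][3]++ -> VV[3]=[0, 1, 0, 1]
Event 2: LOCAL 1: VV[1][1]++ -> VV[1]=[0, 2, 0, 0]
Event 3: SEND 0->1: VV[0][0]++ -> VV[0]=[1, 0, 0, 0], msg_vec=[1, 0, 0, 0]; VV[1]=max(VV[1],msg_vec) then VV[1][1]++ -> VV[1]=[1, 3, 0, 0]
Event 4: SEND 3->1: VV[3][3]++ -> VV[3]=[0, 1, 0, 2], msg_vec=[0, 1, 0, 2]; VV[1]=max(VV[1],msg_vec) then VV[1][1]++ -> VV[1]=[1, 4, 0, 2]
Event 5: LOCAL 2: VV[2][2]++ -> VV[2]=[0, 0, 1, 0]
Final vectors: VV[0]=[1, 0, 0, 0]; VV[1]=[1, 4, 0, 2]; VV[2]=[0, 0, 1, 0]; VV[3]=[0, 1, 0, 2]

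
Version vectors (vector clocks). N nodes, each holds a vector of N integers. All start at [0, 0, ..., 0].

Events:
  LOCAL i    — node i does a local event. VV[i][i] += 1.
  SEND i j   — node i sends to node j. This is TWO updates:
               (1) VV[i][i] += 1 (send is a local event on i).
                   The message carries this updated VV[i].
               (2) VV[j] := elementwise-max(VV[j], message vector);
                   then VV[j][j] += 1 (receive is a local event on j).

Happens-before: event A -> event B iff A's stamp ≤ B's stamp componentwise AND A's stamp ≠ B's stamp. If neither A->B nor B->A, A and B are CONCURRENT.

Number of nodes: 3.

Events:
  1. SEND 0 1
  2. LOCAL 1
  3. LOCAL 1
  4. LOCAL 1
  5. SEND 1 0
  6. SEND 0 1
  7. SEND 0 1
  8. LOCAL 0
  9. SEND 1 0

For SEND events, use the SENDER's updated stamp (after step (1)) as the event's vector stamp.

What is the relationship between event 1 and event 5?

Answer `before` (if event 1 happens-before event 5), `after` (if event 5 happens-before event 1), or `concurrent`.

Answer: before

Derivation:
Initial: VV[0]=[0, 0, 0]
Initial: VV[1]=[0, 0, 0]
Initial: VV[2]=[0, 0, 0]
Event 1: SEND 0->1: VV[0][0]++ -> VV[0]=[1, 0, 0], msg_vec=[1, 0, 0]; VV[1]=max(VV[1],msg_vec) then VV[1][1]++ -> VV[1]=[1, 1, 0]
Event 2: LOCAL 1: VV[1][1]++ -> VV[1]=[1, 2, 0]
Event 3: LOCAL 1: VV[1][1]++ -> VV[1]=[1, 3, 0]
Event 4: LOCAL 1: VV[1][1]++ -> VV[1]=[1, 4, 0]
Event 5: SEND 1->0: VV[1][1]++ -> VV[1]=[1, 5, 0], msg_vec=[1, 5, 0]; VV[0]=max(VV[0],msg_vec) then VV[0][0]++ -> VV[0]=[2, 5, 0]
Event 6: SEND 0->1: VV[0][0]++ -> VV[0]=[3, 5, 0], msg_vec=[3, 5, 0]; VV[1]=max(VV[1],msg_vec) then VV[1][1]++ -> VV[1]=[3, 6, 0]
Event 7: SEND 0->1: VV[0][0]++ -> VV[0]=[4, 5, 0], msg_vec=[4, 5, 0]; VV[1]=max(VV[1],msg_vec) then VV[1][1]++ -> VV[1]=[4, 7, 0]
Event 8: LOCAL 0: VV[0][0]++ -> VV[0]=[5, 5, 0]
Event 9: SEND 1->0: VV[1][1]++ -> VV[1]=[4, 8, 0], msg_vec=[4, 8, 0]; VV[0]=max(VV[0],msg_vec) then VV[0][0]++ -> VV[0]=[6, 8, 0]
Event 1 stamp: [1, 0, 0]
Event 5 stamp: [1, 5, 0]
[1, 0, 0] <= [1, 5, 0]? True
[1, 5, 0] <= [1, 0, 0]? False
Relation: before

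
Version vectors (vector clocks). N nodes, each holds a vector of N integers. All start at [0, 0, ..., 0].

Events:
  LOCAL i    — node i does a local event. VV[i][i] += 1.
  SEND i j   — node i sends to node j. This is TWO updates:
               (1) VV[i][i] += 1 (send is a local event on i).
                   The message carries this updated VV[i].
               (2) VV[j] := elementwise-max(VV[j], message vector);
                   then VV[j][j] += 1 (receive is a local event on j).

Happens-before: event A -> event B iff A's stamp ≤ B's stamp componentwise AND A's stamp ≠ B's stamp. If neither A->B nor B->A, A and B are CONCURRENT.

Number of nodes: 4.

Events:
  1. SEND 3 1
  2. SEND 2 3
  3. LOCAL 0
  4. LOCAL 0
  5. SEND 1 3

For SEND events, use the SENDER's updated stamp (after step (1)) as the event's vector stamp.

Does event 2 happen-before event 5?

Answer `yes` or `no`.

Initial: VV[0]=[0, 0, 0, 0]
Initial: VV[1]=[0, 0, 0, 0]
Initial: VV[2]=[0, 0, 0, 0]
Initial: VV[3]=[0, 0, 0, 0]
Event 1: SEND 3->1: VV[3][3]++ -> VV[3]=[0, 0, 0, 1], msg_vec=[0, 0, 0, 1]; VV[1]=max(VV[1],msg_vec) then VV[1][1]++ -> VV[1]=[0, 1, 0, 1]
Event 2: SEND 2->3: VV[2][2]++ -> VV[2]=[0, 0, 1, 0], msg_vec=[0, 0, 1, 0]; VV[3]=max(VV[3],msg_vec) then VV[3][3]++ -> VV[3]=[0, 0, 1, 2]
Event 3: LOCAL 0: VV[0][0]++ -> VV[0]=[1, 0, 0, 0]
Event 4: LOCAL 0: VV[0][0]++ -> VV[0]=[2, 0, 0, 0]
Event 5: SEND 1->3: VV[1][1]++ -> VV[1]=[0, 2, 0, 1], msg_vec=[0, 2, 0, 1]; VV[3]=max(VV[3],msg_vec) then VV[3][3]++ -> VV[3]=[0, 2, 1, 3]
Event 2 stamp: [0, 0, 1, 0]
Event 5 stamp: [0, 2, 0, 1]
[0, 0, 1, 0] <= [0, 2, 0, 1]? False. Equal? False. Happens-before: False

Answer: no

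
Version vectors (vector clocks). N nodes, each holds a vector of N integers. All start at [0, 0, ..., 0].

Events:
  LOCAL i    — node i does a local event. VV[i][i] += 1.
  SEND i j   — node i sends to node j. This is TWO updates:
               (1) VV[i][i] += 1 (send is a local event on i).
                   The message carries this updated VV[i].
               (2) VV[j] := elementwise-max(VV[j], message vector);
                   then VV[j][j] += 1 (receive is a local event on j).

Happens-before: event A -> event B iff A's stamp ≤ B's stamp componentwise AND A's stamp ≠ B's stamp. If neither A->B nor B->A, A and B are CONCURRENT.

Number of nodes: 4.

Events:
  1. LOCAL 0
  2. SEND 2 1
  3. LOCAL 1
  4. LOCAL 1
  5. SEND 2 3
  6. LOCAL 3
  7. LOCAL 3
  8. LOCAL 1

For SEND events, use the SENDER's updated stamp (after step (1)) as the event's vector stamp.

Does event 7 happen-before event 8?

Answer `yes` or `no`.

Initial: VV[0]=[0, 0, 0, 0]
Initial: VV[1]=[0, 0, 0, 0]
Initial: VV[2]=[0, 0, 0, 0]
Initial: VV[3]=[0, 0, 0, 0]
Event 1: LOCAL 0: VV[0][0]++ -> VV[0]=[1, 0, 0, 0]
Event 2: SEND 2->1: VV[2][2]++ -> VV[2]=[0, 0, 1, 0], msg_vec=[0, 0, 1, 0]; VV[1]=max(VV[1],msg_vec) then VV[1][1]++ -> VV[1]=[0, 1, 1, 0]
Event 3: LOCAL 1: VV[1][1]++ -> VV[1]=[0, 2, 1, 0]
Event 4: LOCAL 1: VV[1][1]++ -> VV[1]=[0, 3, 1, 0]
Event 5: SEND 2->3: VV[2][2]++ -> VV[2]=[0, 0, 2, 0], msg_vec=[0, 0, 2, 0]; VV[3]=max(VV[3],msg_vec) then VV[3][3]++ -> VV[3]=[0, 0, 2, 1]
Event 6: LOCAL 3: VV[3][3]++ -> VV[3]=[0, 0, 2, 2]
Event 7: LOCAL 3: VV[3][3]++ -> VV[3]=[0, 0, 2, 3]
Event 8: LOCAL 1: VV[1][1]++ -> VV[1]=[0, 4, 1, 0]
Event 7 stamp: [0, 0, 2, 3]
Event 8 stamp: [0, 4, 1, 0]
[0, 0, 2, 3] <= [0, 4, 1, 0]? False. Equal? False. Happens-before: False

Answer: no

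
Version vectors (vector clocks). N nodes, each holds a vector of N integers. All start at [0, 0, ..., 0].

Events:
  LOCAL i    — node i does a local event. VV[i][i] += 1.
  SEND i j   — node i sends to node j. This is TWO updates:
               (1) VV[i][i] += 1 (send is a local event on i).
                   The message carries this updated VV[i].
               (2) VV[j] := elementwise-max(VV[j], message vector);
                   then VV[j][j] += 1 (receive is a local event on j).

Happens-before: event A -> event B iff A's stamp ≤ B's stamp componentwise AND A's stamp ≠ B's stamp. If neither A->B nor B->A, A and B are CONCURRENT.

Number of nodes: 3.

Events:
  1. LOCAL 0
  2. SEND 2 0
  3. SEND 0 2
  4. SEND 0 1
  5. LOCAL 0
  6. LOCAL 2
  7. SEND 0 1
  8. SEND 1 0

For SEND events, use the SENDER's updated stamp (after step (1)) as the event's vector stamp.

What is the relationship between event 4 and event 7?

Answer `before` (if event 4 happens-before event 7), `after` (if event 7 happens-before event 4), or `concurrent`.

Initial: VV[0]=[0, 0, 0]
Initial: VV[1]=[0, 0, 0]
Initial: VV[2]=[0, 0, 0]
Event 1: LOCAL 0: VV[0][0]++ -> VV[0]=[1, 0, 0]
Event 2: SEND 2->0: VV[2][2]++ -> VV[2]=[0, 0, 1], msg_vec=[0, 0, 1]; VV[0]=max(VV[0],msg_vec) then VV[0][0]++ -> VV[0]=[2, 0, 1]
Event 3: SEND 0->2: VV[0][0]++ -> VV[0]=[3, 0, 1], msg_vec=[3, 0, 1]; VV[2]=max(VV[2],msg_vec) then VV[2][2]++ -> VV[2]=[3, 0, 2]
Event 4: SEND 0->1: VV[0][0]++ -> VV[0]=[4, 0, 1], msg_vec=[4, 0, 1]; VV[1]=max(VV[1],msg_vec) then VV[1][1]++ -> VV[1]=[4, 1, 1]
Event 5: LOCAL 0: VV[0][0]++ -> VV[0]=[5, 0, 1]
Event 6: LOCAL 2: VV[2][2]++ -> VV[2]=[3, 0, 3]
Event 7: SEND 0->1: VV[0][0]++ -> VV[0]=[6, 0, 1], msg_vec=[6, 0, 1]; VV[1]=max(VV[1],msg_vec) then VV[1][1]++ -> VV[1]=[6, 2, 1]
Event 8: SEND 1->0: VV[1][1]++ -> VV[1]=[6, 3, 1], msg_vec=[6, 3, 1]; VV[0]=max(VV[0],msg_vec) then VV[0][0]++ -> VV[0]=[7, 3, 1]
Event 4 stamp: [4, 0, 1]
Event 7 stamp: [6, 0, 1]
[4, 0, 1] <= [6, 0, 1]? True
[6, 0, 1] <= [4, 0, 1]? False
Relation: before

Answer: before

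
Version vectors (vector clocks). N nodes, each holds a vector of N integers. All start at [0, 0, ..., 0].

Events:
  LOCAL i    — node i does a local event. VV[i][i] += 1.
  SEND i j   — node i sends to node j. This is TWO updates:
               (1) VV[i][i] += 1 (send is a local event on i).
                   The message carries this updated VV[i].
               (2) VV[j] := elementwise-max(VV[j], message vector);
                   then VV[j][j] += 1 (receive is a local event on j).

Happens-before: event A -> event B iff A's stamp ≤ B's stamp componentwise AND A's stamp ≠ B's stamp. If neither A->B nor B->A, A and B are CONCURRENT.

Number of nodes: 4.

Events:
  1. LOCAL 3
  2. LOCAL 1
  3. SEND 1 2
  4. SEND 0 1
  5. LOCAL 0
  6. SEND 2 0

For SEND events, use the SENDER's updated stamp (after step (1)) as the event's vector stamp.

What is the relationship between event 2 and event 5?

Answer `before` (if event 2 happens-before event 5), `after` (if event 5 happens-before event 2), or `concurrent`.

Answer: concurrent

Derivation:
Initial: VV[0]=[0, 0, 0, 0]
Initial: VV[1]=[0, 0, 0, 0]
Initial: VV[2]=[0, 0, 0, 0]
Initial: VV[3]=[0, 0, 0, 0]
Event 1: LOCAL 3: VV[3][3]++ -> VV[3]=[0, 0, 0, 1]
Event 2: LOCAL 1: VV[1][1]++ -> VV[1]=[0, 1, 0, 0]
Event 3: SEND 1->2: VV[1][1]++ -> VV[1]=[0, 2, 0, 0], msg_vec=[0, 2, 0, 0]; VV[2]=max(VV[2],msg_vec) then VV[2][2]++ -> VV[2]=[0, 2, 1, 0]
Event 4: SEND 0->1: VV[0][0]++ -> VV[0]=[1, 0, 0, 0], msg_vec=[1, 0, 0, 0]; VV[1]=max(VV[1],msg_vec) then VV[1][1]++ -> VV[1]=[1, 3, 0, 0]
Event 5: LOCAL 0: VV[0][0]++ -> VV[0]=[2, 0, 0, 0]
Event 6: SEND 2->0: VV[2][2]++ -> VV[2]=[0, 2, 2, 0], msg_vec=[0, 2, 2, 0]; VV[0]=max(VV[0],msg_vec) then VV[0][0]++ -> VV[0]=[3, 2, 2, 0]
Event 2 stamp: [0, 1, 0, 0]
Event 5 stamp: [2, 0, 0, 0]
[0, 1, 0, 0] <= [2, 0, 0, 0]? False
[2, 0, 0, 0] <= [0, 1, 0, 0]? False
Relation: concurrent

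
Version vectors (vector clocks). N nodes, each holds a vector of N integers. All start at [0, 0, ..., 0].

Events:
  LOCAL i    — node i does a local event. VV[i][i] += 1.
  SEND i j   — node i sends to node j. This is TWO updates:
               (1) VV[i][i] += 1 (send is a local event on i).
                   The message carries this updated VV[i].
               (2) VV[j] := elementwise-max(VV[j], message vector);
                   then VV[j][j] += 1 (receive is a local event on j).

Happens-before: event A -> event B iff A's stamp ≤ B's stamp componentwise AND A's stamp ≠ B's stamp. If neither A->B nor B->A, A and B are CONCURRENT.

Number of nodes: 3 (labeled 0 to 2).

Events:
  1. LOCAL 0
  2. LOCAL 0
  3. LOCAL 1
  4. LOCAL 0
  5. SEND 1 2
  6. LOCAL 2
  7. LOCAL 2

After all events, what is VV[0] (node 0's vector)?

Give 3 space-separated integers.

Initial: VV[0]=[0, 0, 0]
Initial: VV[1]=[0, 0, 0]
Initial: VV[2]=[0, 0, 0]
Event 1: LOCAL 0: VV[0][0]++ -> VV[0]=[1, 0, 0]
Event 2: LOCAL 0: VV[0][0]++ -> VV[0]=[2, 0, 0]
Event 3: LOCAL 1: VV[1][1]++ -> VV[1]=[0, 1, 0]
Event 4: LOCAL 0: VV[0][0]++ -> VV[0]=[3, 0, 0]
Event 5: SEND 1->2: VV[1][1]++ -> VV[1]=[0, 2, 0], msg_vec=[0, 2, 0]; VV[2]=max(VV[2],msg_vec) then VV[2][2]++ -> VV[2]=[0, 2, 1]
Event 6: LOCAL 2: VV[2][2]++ -> VV[2]=[0, 2, 2]
Event 7: LOCAL 2: VV[2][2]++ -> VV[2]=[0, 2, 3]
Final vectors: VV[0]=[3, 0, 0]; VV[1]=[0, 2, 0]; VV[2]=[0, 2, 3]

Answer: 3 0 0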